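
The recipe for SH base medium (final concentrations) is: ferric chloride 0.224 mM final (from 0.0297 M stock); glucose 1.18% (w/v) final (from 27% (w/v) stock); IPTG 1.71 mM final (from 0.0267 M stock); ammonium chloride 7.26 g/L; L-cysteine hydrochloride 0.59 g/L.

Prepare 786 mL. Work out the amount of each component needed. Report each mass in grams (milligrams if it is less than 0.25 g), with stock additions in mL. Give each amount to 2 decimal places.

ferric chloride 5.93 mL; glucose 34.35 mL; IPTG 50.34 mL; ammonium chloride 5.71 g; L-cysteine hydrochloride 0.46 g

Scale factor relative to 1 L: 0.786.
ferric chloride: dilute stock: 0.224 mM × 786 mL ÷ 29.7 mM = 5.93 mL
glucose: V = C2·V2/C1 = 1.18% ÷ 27% × 786 mL = 34.35 mL
IPTG: C1V1 = C2V2 → 1.71 mM × 786 mL ÷ 26.7 mM = 50.34 mL
ammonium chloride: 7.26 g/L × 0.786 L = 5.71 g
L-cysteine hydrochloride: 0.59 g/L × 0.786 L = 0.46 g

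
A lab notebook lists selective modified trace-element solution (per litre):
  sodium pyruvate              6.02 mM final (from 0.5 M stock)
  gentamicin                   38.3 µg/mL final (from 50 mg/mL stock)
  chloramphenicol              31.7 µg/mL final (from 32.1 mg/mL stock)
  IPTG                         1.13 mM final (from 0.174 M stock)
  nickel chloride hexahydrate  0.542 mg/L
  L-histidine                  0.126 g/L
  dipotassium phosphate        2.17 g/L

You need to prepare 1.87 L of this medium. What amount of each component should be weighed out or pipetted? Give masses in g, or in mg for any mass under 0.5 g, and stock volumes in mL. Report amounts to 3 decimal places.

Scale factor relative to 1 L: 1.87.
sodium pyruvate: C1V1 = C2V2 → 6.02 mM × 1870 mL ÷ 500 mM = 22.515 mL
gentamicin: C1V1 = C2V2 → 38.3 µg/mL × 1870 mL ÷ 50000 µg/mL = 1.432 mL
chloramphenicol: dilute stock: 31.7 µg/mL × 1870 mL ÷ 32100 µg/mL = 1.847 mL
IPTG: V = C2·V2/C1 = 1.13 mM × 1870 mL ÷ 174 mM = 12.144 mL
nickel chloride hexahydrate: 0.542 mg/L × 1.87 L = 1.014 mg
L-histidine: 0.126 g/L × 1.87 L = 0.23562 g = 235.620 mg
dipotassium phosphate: 2.17 g/L × 1.87 L = 4.058 g

sodium pyruvate 22.515 mL; gentamicin 1.432 mL; chloramphenicol 1.847 mL; IPTG 12.144 mL; nickel chloride hexahydrate 1.014 mg; L-histidine 235.620 mg; dipotassium phosphate 4.058 g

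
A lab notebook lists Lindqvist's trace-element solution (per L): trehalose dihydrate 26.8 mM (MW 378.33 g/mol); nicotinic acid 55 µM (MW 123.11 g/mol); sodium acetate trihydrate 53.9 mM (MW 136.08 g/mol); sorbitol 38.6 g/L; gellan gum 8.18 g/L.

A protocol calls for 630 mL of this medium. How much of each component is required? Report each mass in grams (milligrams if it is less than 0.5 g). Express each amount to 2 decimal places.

trehalose dihydrate 6.39 g; nicotinic acid 4.27 mg; sodium acetate trihydrate 4.62 g; sorbitol 24.32 g; gellan gum 5.15 g

Working volume: 630 mL = 0.63 L.
trehalose dihydrate: 26.8 mmol/L × 378.33 g/mol × 0.63 L ÷ 1000 = 6.39 g
nicotinic acid: 55 µmol/L × 123.11 g/mol × 0.63 L ÷ 1000 = 4.27 mg
sodium acetate trihydrate: 53.9 mmol/L × 136.08 g/mol × 0.63 L ÷ 1000 = 4.62 g
sorbitol: 38.6 g/L × 0.63 L = 24.32 g
gellan gum: 8.18 g/L × 0.63 L = 5.15 g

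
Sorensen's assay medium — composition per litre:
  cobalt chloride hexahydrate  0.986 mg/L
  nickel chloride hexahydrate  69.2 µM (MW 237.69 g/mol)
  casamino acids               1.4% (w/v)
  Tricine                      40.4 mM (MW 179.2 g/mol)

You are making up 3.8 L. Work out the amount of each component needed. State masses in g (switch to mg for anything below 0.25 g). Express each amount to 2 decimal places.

Scale factor relative to 1 L: 3.8.
cobalt chloride hexahydrate: 0.986 mg/L × 3.8 L = 3.75 mg
nickel chloride hexahydrate: 69.2 µmol/L × 237.69 g/mol × 3.8 L ÷ 1000 = 62.50 mg
casamino acids: 1.4 g per 100 mL × 3800 mL ÷ 100 = 53.20 g
Tricine: 40.4 mmol/L × 179.2 g/mol × 3.8 L ÷ 1000 = 27.51 g

cobalt chloride hexahydrate 3.75 mg; nickel chloride hexahydrate 62.50 mg; casamino acids 53.20 g; Tricine 27.51 g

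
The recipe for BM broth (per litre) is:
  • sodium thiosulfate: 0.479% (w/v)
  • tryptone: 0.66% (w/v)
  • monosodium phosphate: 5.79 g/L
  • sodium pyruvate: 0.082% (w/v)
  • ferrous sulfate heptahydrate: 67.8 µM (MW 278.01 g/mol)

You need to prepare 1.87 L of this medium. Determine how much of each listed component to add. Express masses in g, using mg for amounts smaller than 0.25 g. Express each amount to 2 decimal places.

Scale factor relative to 1 L: 1.87.
sodium thiosulfate: 0.479 g per 100 mL × 1870 mL ÷ 100 = 8.96 g
tryptone: 0.66% w/v = 6.6 g/L → 6.6 × 1.87 L = 12.34 g
monosodium phosphate: 5.79 g/L × 1.87 L = 10.83 g
sodium pyruvate: 0.082 g per 100 mL × 1870 mL ÷ 100 = 1.53 g
ferrous sulfate heptahydrate: 67.8 µmol/L × 278.01 g/mol × 1.87 L ÷ 1000 = 35.25 mg

sodium thiosulfate 8.96 g; tryptone 12.34 g; monosodium phosphate 10.83 g; sodium pyruvate 1.53 g; ferrous sulfate heptahydrate 35.25 mg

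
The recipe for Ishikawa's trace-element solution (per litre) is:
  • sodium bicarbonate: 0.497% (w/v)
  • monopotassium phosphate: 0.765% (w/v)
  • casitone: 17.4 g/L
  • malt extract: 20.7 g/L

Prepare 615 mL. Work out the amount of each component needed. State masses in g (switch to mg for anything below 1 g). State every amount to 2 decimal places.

sodium bicarbonate 3.06 g; monopotassium phosphate 4.70 g; casitone 10.70 g; malt extract 12.73 g

Target volume = 615 mL = 0.615 L.
sodium bicarbonate: 0.497 g per 100 mL × 615 mL ÷ 100 = 3.06 g
monopotassium phosphate: 0.765% w/v = 7.65 g/L → 7.65 × 0.615 L = 4.70 g
casitone: 17.4 g/L × 0.615 L = 10.70 g
malt extract: 20.7 g/L × 0.615 L = 12.73 g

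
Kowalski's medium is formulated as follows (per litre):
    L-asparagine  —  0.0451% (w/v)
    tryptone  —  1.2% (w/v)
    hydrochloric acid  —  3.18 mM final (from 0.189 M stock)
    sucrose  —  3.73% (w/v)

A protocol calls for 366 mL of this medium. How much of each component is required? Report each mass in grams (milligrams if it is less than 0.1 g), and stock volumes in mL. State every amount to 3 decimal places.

L-asparagine 0.165 g; tryptone 4.392 g; hydrochloric acid 6.158 mL; sucrose 13.652 g

Scale factor relative to 1 L: 0.366.
L-asparagine: 0.0451% w/v = 0.451 g/L → 0.451 × 0.366 L = 0.165 g
tryptone: 1.2% w/v = 12 g/L → 12 × 0.366 L = 4.392 g
hydrochloric acid: dilute stock: 3.18 mM × 366 mL ÷ 189 mM = 6.158 mL
sucrose: 3.73% w/v = 37.3 g/L → 37.3 × 0.366 L = 13.652 g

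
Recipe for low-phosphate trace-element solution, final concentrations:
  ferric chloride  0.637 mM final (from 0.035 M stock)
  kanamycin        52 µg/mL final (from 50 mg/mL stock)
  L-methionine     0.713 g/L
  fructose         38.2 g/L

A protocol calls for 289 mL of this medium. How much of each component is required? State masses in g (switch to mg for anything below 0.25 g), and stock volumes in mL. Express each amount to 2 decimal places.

Target volume = 289 mL = 0.289 L.
ferric chloride: dilute stock: 0.637 mM × 289 mL ÷ 35 mM = 5.26 mL
kanamycin: dilute stock: 52 µg/mL × 289 mL ÷ 50000 µg/mL = 0.30 mL
L-methionine: 0.713 g/L × 0.289 L = 0.206057 g = 206.06 mg
fructose: 38.2 g/L × 0.289 L = 11.04 g

ferric chloride 5.26 mL; kanamycin 0.30 mL; L-methionine 206.06 mg; fructose 11.04 g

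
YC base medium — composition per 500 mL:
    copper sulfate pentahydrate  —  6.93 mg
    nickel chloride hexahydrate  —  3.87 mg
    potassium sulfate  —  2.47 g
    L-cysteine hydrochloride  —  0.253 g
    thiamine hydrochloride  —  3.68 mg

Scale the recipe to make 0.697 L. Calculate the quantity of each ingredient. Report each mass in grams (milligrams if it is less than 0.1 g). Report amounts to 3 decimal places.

copper sulfate pentahydrate 9.660 mg; nickel chloride hexahydrate 5.395 mg; potassium sulfate 3.443 g; L-cysteine hydrochloride 0.353 g; thiamine hydrochloride 5.130 mg

Ratio of target to recipe volume: 697 / 500 = 1.394.
copper sulfate pentahydrate: 6.93 mg × (697 mL / 500 mL) = 9.660 mg
nickel chloride hexahydrate: 3.87 mg × (697 mL / 500 mL) = 5.395 mg
potassium sulfate: 2.47 g × (697 mL / 500 mL) = 3.443 g
L-cysteine hydrochloride: 0.253 g × (697 mL / 500 mL) = 0.353 g
thiamine hydrochloride: 3.68 mg × (697 mL / 500 mL) = 5.130 mg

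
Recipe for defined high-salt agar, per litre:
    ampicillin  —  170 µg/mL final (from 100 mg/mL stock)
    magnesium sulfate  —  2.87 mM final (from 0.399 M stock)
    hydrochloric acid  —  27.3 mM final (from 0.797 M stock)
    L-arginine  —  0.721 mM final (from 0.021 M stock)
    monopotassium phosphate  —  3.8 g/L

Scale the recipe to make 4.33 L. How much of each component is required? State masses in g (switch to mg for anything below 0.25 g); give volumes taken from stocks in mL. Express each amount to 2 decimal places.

ampicillin 7.36 mL; magnesium sulfate 31.15 mL; hydrochloric acid 148.32 mL; L-arginine 148.66 mL; monopotassium phosphate 16.45 g

Scale factor relative to 1 L: 4.33.
ampicillin: V = C2·V2/C1 = 170 µg/mL × 4330 mL ÷ 100000 µg/mL = 7.36 mL
magnesium sulfate: dilute stock: 2.87 mM × 4330 mL ÷ 399 mM = 31.15 mL
hydrochloric acid: dilute stock: 27.3 mM × 4330 mL ÷ 797 mM = 148.32 mL
L-arginine: dilute stock: 0.721 mM × 4330 mL ÷ 21 mM = 148.66 mL
monopotassium phosphate: 3.8 g/L × 4.33 L = 16.45 g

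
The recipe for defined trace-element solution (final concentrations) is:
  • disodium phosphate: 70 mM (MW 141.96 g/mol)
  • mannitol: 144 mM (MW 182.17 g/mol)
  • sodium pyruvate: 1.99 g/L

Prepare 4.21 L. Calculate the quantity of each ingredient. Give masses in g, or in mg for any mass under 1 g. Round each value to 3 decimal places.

Working volume: 4.21 L.
disodium phosphate: 70 mmol/L × 141.96 g/mol × 4.21 L ÷ 1000 = 41.836 g
mannitol: 144 mmol/L × 182.17 g/mol × 4.21 L ÷ 1000 = 110.439 g
sodium pyruvate: 1.99 g/L × 4.21 L = 8.378 g

disodium phosphate 41.836 g; mannitol 110.439 g; sodium pyruvate 8.378 g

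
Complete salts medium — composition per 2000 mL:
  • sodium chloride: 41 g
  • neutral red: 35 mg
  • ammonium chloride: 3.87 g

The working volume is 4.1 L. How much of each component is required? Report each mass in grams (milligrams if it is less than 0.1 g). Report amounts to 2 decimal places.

Ratio of target to recipe volume: 4100 / 2000 = 2.05.
sodium chloride: 41 g × (4100 mL / 2000 mL) = 84.05 g
neutral red: 35 mg × (4100 mL / 2000 mL) = 71.75 mg
ammonium chloride: 3.87 g × (4100 mL / 2000 mL) = 7.93 g

sodium chloride 84.05 g; neutral red 71.75 mg; ammonium chloride 7.93 g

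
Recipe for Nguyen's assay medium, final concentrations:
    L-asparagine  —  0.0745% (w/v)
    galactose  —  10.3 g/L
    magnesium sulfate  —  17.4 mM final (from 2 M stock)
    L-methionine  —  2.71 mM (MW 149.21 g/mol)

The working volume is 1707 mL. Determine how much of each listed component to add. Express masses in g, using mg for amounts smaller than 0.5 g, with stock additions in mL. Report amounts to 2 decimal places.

Scale factor relative to 1 L: 1.707.
L-asparagine: 0.0745 g per 100 mL × 1707 mL ÷ 100 = 1.27 g
galactose: 10.3 g/L × 1.707 L = 17.58 g
magnesium sulfate: C1V1 = C2V2 → 17.4 mM × 1707 mL ÷ 2000 mM = 14.85 mL
L-methionine: 2.71 mmol/L × 149.21 g/mol × 1.707 L ÷ 1000 = 0.69 g

L-asparagine 1.27 g; galactose 17.58 g; magnesium sulfate 14.85 mL; L-methionine 0.69 g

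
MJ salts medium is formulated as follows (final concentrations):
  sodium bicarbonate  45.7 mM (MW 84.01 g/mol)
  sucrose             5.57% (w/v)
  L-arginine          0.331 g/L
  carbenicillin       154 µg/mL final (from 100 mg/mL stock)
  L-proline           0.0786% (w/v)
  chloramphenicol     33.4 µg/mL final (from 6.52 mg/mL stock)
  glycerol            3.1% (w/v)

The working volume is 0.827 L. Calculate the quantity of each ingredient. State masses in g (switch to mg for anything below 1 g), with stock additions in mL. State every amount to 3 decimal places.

Working volume: 0.827 L.
sodium bicarbonate: 45.7 mmol/L × 84.01 g/mol × 0.827 L ÷ 1000 = 3.175 g
sucrose: 5.57 g per 100 mL × 827 mL ÷ 100 = 46.064 g
L-arginine: 0.331 g/L × 0.827 L = 0.273737 g = 273.737 mg
carbenicillin: dilute stock: 154 µg/mL × 827 mL ÷ 100000 µg/mL = 1.274 mL
L-proline: 0.0786 g per 100 mL × 827 mL ÷ 100 = 0.650022 g = 650.022 mg
chloramphenicol: dilute stock: 33.4 µg/mL × 827 mL ÷ 6520 µg/mL = 4.236 mL
glycerol: 3.1% w/v = 31 g/L → 31 × 0.827 L = 25.637 g

sodium bicarbonate 3.175 g; sucrose 46.064 g; L-arginine 273.737 mg; carbenicillin 1.274 mL; L-proline 650.022 mg; chloramphenicol 4.236 mL; glycerol 25.637 g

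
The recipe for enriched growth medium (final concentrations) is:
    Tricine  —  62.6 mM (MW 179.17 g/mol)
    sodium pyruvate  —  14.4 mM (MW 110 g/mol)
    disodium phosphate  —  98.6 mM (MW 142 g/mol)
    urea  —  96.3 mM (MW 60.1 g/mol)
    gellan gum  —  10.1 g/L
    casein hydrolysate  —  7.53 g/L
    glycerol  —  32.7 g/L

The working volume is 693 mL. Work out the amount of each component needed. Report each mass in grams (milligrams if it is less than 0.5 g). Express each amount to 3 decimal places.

Scale factor relative to 1 L: 0.693.
Tricine: 62.6 mmol/L × 179.17 g/mol × 0.693 L ÷ 1000 = 7.773 g
sodium pyruvate: 14.4 mmol/L × 110 g/mol × 0.693 L ÷ 1000 = 1.098 g
disodium phosphate: 98.6 mmol/L × 142 g/mol × 0.693 L ÷ 1000 = 9.703 g
urea: 96.3 mmol/L × 60.1 g/mol × 0.693 L ÷ 1000 = 4.011 g
gellan gum: 10.1 g/L × 0.693 L = 6.999 g
casein hydrolysate: 7.53 g/L × 0.693 L = 5.218 g
glycerol: 32.7 g/L × 0.693 L = 22.661 g

Tricine 7.773 g; sodium pyruvate 1.098 g; disodium phosphate 9.703 g; urea 4.011 g; gellan gum 6.999 g; casein hydrolysate 5.218 g; glycerol 22.661 g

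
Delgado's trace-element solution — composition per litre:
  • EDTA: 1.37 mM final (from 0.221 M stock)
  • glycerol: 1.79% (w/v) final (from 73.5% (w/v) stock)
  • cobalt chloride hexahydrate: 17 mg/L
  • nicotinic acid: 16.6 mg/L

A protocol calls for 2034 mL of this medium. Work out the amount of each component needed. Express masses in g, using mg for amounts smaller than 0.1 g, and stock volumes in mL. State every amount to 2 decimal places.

Target volume = 2034 mL = 2.034 L.
EDTA: C1V1 = C2V2 → 1.37 mM × 2034 mL ÷ 221 mM = 12.61 mL
glycerol: V = C2·V2/C1 = 1.79% ÷ 73.5% × 2034 mL = 49.54 mL
cobalt chloride hexahydrate: 17 mg/L × 2.034 L = 34.58 mg
nicotinic acid: 16.6 mg/L × 2.034 L = 33.76 mg

EDTA 12.61 mL; glycerol 49.54 mL; cobalt chloride hexahydrate 34.58 mg; nicotinic acid 33.76 mg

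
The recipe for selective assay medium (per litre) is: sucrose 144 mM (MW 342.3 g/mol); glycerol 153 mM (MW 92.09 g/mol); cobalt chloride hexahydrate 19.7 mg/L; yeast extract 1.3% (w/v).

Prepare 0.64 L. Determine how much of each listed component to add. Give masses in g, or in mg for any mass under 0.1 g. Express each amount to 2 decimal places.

sucrose 31.55 g; glycerol 9.02 g; cobalt chloride hexahydrate 12.61 mg; yeast extract 8.32 g

Working volume: 0.64 L.
sucrose: 144 mmol/L × 342.3 g/mol × 0.64 L ÷ 1000 = 31.55 g
glycerol: 153 mmol/L × 92.09 g/mol × 0.64 L ÷ 1000 = 9.02 g
cobalt chloride hexahydrate: 19.7 mg/L × 0.64 L = 12.61 mg
yeast extract: 1.3 g per 100 mL × 640 mL ÷ 100 = 8.32 g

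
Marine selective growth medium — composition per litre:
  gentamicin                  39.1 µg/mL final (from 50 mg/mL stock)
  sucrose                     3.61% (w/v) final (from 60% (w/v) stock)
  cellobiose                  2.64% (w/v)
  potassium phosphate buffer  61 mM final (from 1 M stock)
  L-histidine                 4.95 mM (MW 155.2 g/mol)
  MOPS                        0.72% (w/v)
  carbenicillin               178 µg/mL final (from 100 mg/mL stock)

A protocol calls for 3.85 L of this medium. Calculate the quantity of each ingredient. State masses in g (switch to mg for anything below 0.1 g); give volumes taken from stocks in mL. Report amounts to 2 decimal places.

gentamicin 3.01 mL; sucrose 231.64 mL; cellobiose 101.64 g; potassium phosphate buffer 234.85 mL; L-histidine 2.96 g; MOPS 27.72 g; carbenicillin 6.85 mL

Working volume: 3.85 L.
gentamicin: V = C2·V2/C1 = 39.1 µg/mL × 3850 mL ÷ 50000 µg/mL = 3.01 mL
sucrose: dilute stock: 3.61% ÷ 60% × 3850 mL = 231.64 mL
cellobiose: 2.64 g per 100 mL × 3850 mL ÷ 100 = 101.64 g
potassium phosphate buffer: C1V1 = C2V2 → 61 mM × 3850 mL ÷ 1000 mM = 234.85 mL
L-histidine: 4.95 mmol/L × 155.2 g/mol × 3.85 L ÷ 1000 = 2.96 g
MOPS: 0.72% w/v = 7.2 g/L → 7.2 × 3.85 L = 27.72 g
carbenicillin: dilute stock: 178 µg/mL × 3850 mL ÷ 100000 µg/mL = 6.85 mL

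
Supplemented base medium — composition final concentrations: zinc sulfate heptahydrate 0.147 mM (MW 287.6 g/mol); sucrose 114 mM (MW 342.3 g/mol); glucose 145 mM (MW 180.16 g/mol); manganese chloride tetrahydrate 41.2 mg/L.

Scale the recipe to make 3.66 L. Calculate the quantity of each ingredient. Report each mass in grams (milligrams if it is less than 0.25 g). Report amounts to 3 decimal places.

Scale factor relative to 1 L: 3.66.
zinc sulfate heptahydrate: 0.147 mmol/L × 287.6 mg/mmol × 3.66 L = 154.735 mg
sucrose: 114 mmol/L × 342.3 g/mol × 3.66 L ÷ 1000 = 142.821 g
glucose: 145 mmol/L × 180.16 g/mol × 3.66 L ÷ 1000 = 95.611 g
manganese chloride tetrahydrate: 41.2 mg/L × 3.66 L = 150.792 mg

zinc sulfate heptahydrate 154.735 mg; sucrose 142.821 g; glucose 95.611 g; manganese chloride tetrahydrate 150.792 mg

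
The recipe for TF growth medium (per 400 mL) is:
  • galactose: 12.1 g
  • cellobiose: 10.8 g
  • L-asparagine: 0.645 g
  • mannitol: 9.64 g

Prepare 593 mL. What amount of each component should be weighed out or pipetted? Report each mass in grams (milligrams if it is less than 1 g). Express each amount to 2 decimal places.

Ratio of target to recipe volume: 593 / 400 = 1.4825.
galactose: 12.1 g × (593 mL / 400 mL) = 17.94 g
cellobiose: 10.8 g × (593 mL / 400 mL) = 16.01 g
L-asparagine: 0.645 g × (593 mL / 400 mL) = 0.956213 g = 956.21 mg
mannitol: 9.64 g × (593 mL / 400 mL) = 14.29 g

galactose 17.94 g; cellobiose 16.01 g; L-asparagine 956.21 mg; mannitol 14.29 g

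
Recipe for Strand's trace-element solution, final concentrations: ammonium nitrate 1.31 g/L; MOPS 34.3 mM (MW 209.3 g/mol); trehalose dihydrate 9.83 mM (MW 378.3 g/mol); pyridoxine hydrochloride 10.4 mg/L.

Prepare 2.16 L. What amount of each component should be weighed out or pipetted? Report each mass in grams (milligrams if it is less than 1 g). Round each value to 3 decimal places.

ammonium nitrate 2.830 g; MOPS 15.507 g; trehalose dihydrate 8.032 g; pyridoxine hydrochloride 22.464 mg

Scale factor relative to 1 L: 2.16.
ammonium nitrate: 1.31 g/L × 2.16 L = 2.830 g
MOPS: 34.3 mmol/L × 209.3 g/mol × 2.16 L ÷ 1000 = 15.507 g
trehalose dihydrate: 9.83 mmol/L × 378.3 g/mol × 2.16 L ÷ 1000 = 8.032 g
pyridoxine hydrochloride: 10.4 mg/L × 2.16 L = 22.464 mg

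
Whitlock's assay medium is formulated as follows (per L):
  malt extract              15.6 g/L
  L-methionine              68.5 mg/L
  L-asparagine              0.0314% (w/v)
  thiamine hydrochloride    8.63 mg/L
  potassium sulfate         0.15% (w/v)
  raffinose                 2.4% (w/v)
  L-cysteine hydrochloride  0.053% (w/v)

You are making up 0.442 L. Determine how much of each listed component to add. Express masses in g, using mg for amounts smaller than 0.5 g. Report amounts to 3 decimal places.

Scale factor relative to 1 L: 0.442.
malt extract: 15.6 g/L × 0.442 L = 6.895 g
L-methionine: 68.5 mg/L × 0.442 L = 30.277 mg
L-asparagine: 0.0314% w/v = 0.314 g/L → 0.314 × 0.442 L = 0.138788 g = 138.788 mg
thiamine hydrochloride: 8.63 mg/L × 0.442 L = 3.814 mg
potassium sulfate: 0.15% w/v = 1.5 g/L → 1.5 × 0.442 L = 0.663 g
raffinose: 2.4% w/v = 24 g/L → 24 × 0.442 L = 10.608 g
L-cysteine hydrochloride: 0.053 g per 100 mL × 442 mL ÷ 100 = 0.23426 g = 234.260 mg

malt extract 6.895 g; L-methionine 30.277 mg; L-asparagine 138.788 mg; thiamine hydrochloride 3.814 mg; potassium sulfate 0.663 g; raffinose 10.608 g; L-cysteine hydrochloride 234.260 mg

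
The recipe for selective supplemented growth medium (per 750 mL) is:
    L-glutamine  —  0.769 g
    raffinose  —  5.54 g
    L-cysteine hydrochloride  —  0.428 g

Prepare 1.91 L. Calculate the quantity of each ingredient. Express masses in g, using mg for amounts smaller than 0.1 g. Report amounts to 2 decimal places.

L-glutamine 1.96 g; raffinose 14.11 g; L-cysteine hydrochloride 1.09 g

Scale factor = 1910 mL / 750 mL = 2.54667.
L-glutamine: 0.769 g × (1910 mL / 750 mL) = 1.96 g
raffinose: 5.54 g × (1910 mL / 750 mL) = 14.11 g
L-cysteine hydrochloride: 0.428 g × (1910 mL / 750 mL) = 1.09 g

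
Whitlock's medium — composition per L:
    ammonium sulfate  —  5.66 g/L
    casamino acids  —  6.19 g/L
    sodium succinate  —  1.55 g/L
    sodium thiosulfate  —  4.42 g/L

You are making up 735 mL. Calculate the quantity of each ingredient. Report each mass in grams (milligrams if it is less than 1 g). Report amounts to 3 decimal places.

Target volume = 735 mL = 0.735 L.
ammonium sulfate: 5.66 g/L × 0.735 L = 4.160 g
casamino acids: 6.19 g/L × 0.735 L = 4.550 g
sodium succinate: 1.55 g/L × 0.735 L = 1.139 g
sodium thiosulfate: 4.42 g/L × 0.735 L = 3.249 g

ammonium sulfate 4.160 g; casamino acids 4.550 g; sodium succinate 1.139 g; sodium thiosulfate 3.249 g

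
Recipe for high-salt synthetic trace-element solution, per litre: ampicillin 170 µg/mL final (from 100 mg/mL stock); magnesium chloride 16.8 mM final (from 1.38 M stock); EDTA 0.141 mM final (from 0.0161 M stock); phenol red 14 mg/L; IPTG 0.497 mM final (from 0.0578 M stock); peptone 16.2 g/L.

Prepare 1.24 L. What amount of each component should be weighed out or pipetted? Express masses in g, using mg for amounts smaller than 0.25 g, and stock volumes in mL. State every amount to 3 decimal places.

Scale factor relative to 1 L: 1.24.
ampicillin: dilute stock: 170 µg/mL × 1240 mL ÷ 100000 µg/mL = 2.108 mL
magnesium chloride: C1V1 = C2V2 → 16.8 mM × 1240 mL ÷ 1380 mM = 15.096 mL
EDTA: C1V1 = C2V2 → 0.141 mM × 1240 mL ÷ 16.1 mM = 10.860 mL
phenol red: 14 mg/L × 1.24 L = 17.360 mg
IPTG: V = C2·V2/C1 = 0.497 mM × 1240 mL ÷ 57.8 mM = 10.662 mL
peptone: 16.2 g/L × 1.24 L = 20.088 g

ampicillin 2.108 mL; magnesium chloride 15.096 mL; EDTA 10.860 mL; phenol red 17.360 mg; IPTG 10.662 mL; peptone 20.088 g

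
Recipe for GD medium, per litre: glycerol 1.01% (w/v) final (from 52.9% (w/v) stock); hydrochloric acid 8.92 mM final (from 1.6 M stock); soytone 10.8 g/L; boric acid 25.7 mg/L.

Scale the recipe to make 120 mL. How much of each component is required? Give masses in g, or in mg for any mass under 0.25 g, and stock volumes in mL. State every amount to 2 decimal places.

Working volume: 120 mL = 0.12 L.
glycerol: dilute stock: 1.01% ÷ 52.9% × 120 mL = 2.29 mL
hydrochloric acid: C1V1 = C2V2 → 8.92 mM × 120 mL ÷ 1600 mM = 0.67 mL
soytone: 10.8 g/L × 0.12 L = 1.30 g
boric acid: 25.7 mg/L × 0.12 L = 3.08 mg

glycerol 2.29 mL; hydrochloric acid 0.67 mL; soytone 1.30 g; boric acid 3.08 mg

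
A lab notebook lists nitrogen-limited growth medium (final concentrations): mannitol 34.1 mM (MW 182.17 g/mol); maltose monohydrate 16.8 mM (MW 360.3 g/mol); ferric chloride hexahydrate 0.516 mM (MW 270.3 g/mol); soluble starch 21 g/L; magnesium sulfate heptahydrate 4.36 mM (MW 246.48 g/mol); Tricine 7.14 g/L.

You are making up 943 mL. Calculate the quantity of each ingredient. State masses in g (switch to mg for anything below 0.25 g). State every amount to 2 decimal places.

Scale factor relative to 1 L: 0.943.
mannitol: 34.1 mmol/L × 182.17 g/mol × 0.943 L ÷ 1000 = 5.86 g
maltose monohydrate: 16.8 mmol/L × 360.3 g/mol × 0.943 L ÷ 1000 = 5.71 g
ferric chloride hexahydrate: 0.516 mmol/L × 270.3 mg/mmol × 0.943 L = 131.52 mg
soluble starch: 21 g/L × 0.943 L = 19.80 g
magnesium sulfate heptahydrate: 4.36 mmol/L × 246.48 g/mol × 0.943 L ÷ 1000 = 1.01 g
Tricine: 7.14 g/L × 0.943 L = 6.73 g

mannitol 5.86 g; maltose monohydrate 5.71 g; ferric chloride hexahydrate 131.52 mg; soluble starch 19.80 g; magnesium sulfate heptahydrate 1.01 g; Tricine 6.73 g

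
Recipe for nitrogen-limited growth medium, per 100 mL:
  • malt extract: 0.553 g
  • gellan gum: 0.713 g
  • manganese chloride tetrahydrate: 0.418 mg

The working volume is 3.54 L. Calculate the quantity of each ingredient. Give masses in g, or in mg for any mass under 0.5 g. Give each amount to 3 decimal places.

Scale factor = 3540 mL / 100 mL = 35.4.
malt extract: 0.553 g × (3540 mL / 100 mL) = 19.576 g
gellan gum: 0.713 g × (3540 mL / 100 mL) = 25.240 g
manganese chloride tetrahydrate: 0.418 mg × (3540 mL / 100 mL) = 14.797 mg

malt extract 19.576 g; gellan gum 25.240 g; manganese chloride tetrahydrate 14.797 mg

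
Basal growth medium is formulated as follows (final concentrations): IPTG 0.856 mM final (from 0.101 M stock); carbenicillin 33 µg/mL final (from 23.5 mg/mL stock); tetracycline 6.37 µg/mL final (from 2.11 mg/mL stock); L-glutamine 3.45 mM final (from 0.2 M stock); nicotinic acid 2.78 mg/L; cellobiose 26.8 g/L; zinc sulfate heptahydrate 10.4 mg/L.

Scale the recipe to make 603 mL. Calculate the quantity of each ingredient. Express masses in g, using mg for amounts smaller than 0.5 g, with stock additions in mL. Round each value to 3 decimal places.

Scale factor relative to 1 L: 0.603.
IPTG: dilute stock: 0.856 mM × 603 mL ÷ 101 mM = 5.111 mL
carbenicillin: dilute stock: 33 µg/mL × 603 mL ÷ 23500 µg/mL = 0.847 mL
tetracycline: C1V1 = C2V2 → 6.37 µg/mL × 603 mL ÷ 2110 µg/mL = 1.820 mL
L-glutamine: dilute stock: 3.45 mM × 603 mL ÷ 200 mM = 10.402 mL
nicotinic acid: 2.78 mg/L × 0.603 L = 1.676 mg
cellobiose: 26.8 g/L × 0.603 L = 16.160 g
zinc sulfate heptahydrate: 10.4 mg/L × 0.603 L = 6.271 mg

IPTG 5.111 mL; carbenicillin 0.847 mL; tetracycline 1.820 mL; L-glutamine 10.402 mL; nicotinic acid 1.676 mg; cellobiose 16.160 g; zinc sulfate heptahydrate 6.271 mg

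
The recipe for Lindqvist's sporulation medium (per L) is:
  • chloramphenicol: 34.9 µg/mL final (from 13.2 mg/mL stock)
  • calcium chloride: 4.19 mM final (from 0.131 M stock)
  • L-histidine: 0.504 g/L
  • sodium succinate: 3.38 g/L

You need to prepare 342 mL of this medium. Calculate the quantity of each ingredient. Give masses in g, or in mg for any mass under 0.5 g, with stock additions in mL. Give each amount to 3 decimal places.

chloramphenicol 0.904 mL; calcium chloride 10.939 mL; L-histidine 172.368 mg; sodium succinate 1.156 g

Target volume = 342 mL = 0.342 L.
chloramphenicol: dilute stock: 34.9 µg/mL × 342 mL ÷ 13200 µg/mL = 0.904 mL
calcium chloride: V = C2·V2/C1 = 4.19 mM × 342 mL ÷ 131 mM = 10.939 mL
L-histidine: 0.504 g/L × 0.342 L = 0.172368 g = 172.368 mg
sodium succinate: 3.38 g/L × 0.342 L = 1.156 g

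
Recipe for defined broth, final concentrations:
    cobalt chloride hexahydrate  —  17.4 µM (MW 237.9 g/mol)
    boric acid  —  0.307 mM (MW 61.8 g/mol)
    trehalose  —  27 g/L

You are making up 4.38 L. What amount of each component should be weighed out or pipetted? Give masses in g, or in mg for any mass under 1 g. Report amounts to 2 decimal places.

cobalt chloride hexahydrate 18.13 mg; boric acid 83.10 mg; trehalose 118.26 g

Working volume: 4.38 L.
cobalt chloride hexahydrate: 17.4 µmol/L × 237.9 g/mol × 4.38 L ÷ 1000 = 18.13 mg
boric acid: 0.307 mmol/L × 61.8 mg/mmol × 4.38 L = 83.10 mg
trehalose: 27 g/L × 4.38 L = 118.26 g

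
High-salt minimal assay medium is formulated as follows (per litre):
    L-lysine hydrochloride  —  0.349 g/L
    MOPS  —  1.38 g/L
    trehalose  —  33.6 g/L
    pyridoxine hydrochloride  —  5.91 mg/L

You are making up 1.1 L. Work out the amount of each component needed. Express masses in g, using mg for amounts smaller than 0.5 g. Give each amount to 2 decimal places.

L-lysine hydrochloride 383.90 mg; MOPS 1.52 g; trehalose 36.96 g; pyridoxine hydrochloride 6.50 mg

Scale factor relative to 1 L: 1.1.
L-lysine hydrochloride: 0.349 g/L × 1.1 L = 0.3839 g = 383.90 mg
MOPS: 1.38 g/L × 1.1 L = 1.52 g
trehalose: 33.6 g/L × 1.1 L = 36.96 g
pyridoxine hydrochloride: 5.91 mg/L × 1.1 L = 6.50 mg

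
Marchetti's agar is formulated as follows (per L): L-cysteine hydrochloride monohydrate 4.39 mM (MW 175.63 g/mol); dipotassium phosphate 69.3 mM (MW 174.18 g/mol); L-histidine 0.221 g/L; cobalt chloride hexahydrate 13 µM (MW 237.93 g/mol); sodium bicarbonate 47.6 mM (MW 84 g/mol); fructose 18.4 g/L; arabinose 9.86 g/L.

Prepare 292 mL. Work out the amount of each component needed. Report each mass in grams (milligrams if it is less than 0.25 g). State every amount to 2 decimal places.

Working volume: 292 mL = 0.292 L.
L-cysteine hydrochloride monohydrate: 4.39 mmol/L × 175.63 mg/mmol × 0.292 L = 225.14 mg
dipotassium phosphate: 69.3 mmol/L × 174.18 g/mol × 0.292 L ÷ 1000 = 3.52 g
L-histidine: 0.221 g/L × 0.292 L = 0.064532 g = 64.53 mg
cobalt chloride hexahydrate: 13 µmol/L × 237.93 g/mol × 0.292 L ÷ 1000 = 0.90 mg
sodium bicarbonate: 47.6 mmol/L × 84 g/mol × 0.292 L ÷ 1000 = 1.17 g
fructose: 18.4 g/L × 0.292 L = 5.37 g
arabinose: 9.86 g/L × 0.292 L = 2.88 g

L-cysteine hydrochloride monohydrate 225.14 mg; dipotassium phosphate 3.52 g; L-histidine 64.53 mg; cobalt chloride hexahydrate 0.90 mg; sodium bicarbonate 1.17 g; fructose 5.37 g; arabinose 2.88 g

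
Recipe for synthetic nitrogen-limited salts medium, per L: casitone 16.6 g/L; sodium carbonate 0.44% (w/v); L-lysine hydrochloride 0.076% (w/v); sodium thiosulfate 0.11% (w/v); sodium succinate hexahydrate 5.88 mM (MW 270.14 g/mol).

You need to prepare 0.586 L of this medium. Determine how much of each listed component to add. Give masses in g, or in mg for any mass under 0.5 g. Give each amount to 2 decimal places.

Scale factor relative to 1 L: 0.586.
casitone: 16.6 g/L × 0.586 L = 9.73 g
sodium carbonate: 0.44% w/v = 4.4 g/L → 4.4 × 0.586 L = 2.58 g
L-lysine hydrochloride: 0.076 g per 100 mL × 586 mL ÷ 100 = 0.44536 g = 445.36 mg
sodium thiosulfate: 0.11 g per 100 mL × 586 mL ÷ 100 = 0.64 g
sodium succinate hexahydrate: 5.88 mmol/L × 270.14 g/mol × 0.586 L ÷ 1000 = 0.93 g

casitone 9.73 g; sodium carbonate 2.58 g; L-lysine hydrochloride 445.36 mg; sodium thiosulfate 0.64 g; sodium succinate hexahydrate 0.93 g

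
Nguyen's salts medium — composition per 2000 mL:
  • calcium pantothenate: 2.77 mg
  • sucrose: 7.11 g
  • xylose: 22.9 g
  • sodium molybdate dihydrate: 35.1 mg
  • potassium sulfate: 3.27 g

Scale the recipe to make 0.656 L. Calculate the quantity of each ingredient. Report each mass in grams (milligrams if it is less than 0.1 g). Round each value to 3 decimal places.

Ratio of target to recipe volume: 656 / 2000 = 0.328.
calcium pantothenate: 2.77 mg × (656 mL / 2000 mL) = 0.909 mg
sucrose: 7.11 g × (656 mL / 2000 mL) = 2.332 g
xylose: 22.9 g × (656 mL / 2000 mL) = 7.511 g
sodium molybdate dihydrate: 35.1 mg × (656 mL / 2000 mL) = 11.513 mg
potassium sulfate: 3.27 g × (656 mL / 2000 mL) = 1.073 g

calcium pantothenate 0.909 mg; sucrose 2.332 g; xylose 7.511 g; sodium molybdate dihydrate 11.513 mg; potassium sulfate 1.073 g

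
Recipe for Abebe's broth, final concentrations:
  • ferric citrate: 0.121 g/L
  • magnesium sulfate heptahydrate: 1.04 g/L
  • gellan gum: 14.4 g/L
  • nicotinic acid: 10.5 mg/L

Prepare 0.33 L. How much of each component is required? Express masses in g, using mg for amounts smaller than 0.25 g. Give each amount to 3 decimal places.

ferric citrate 39.930 mg; magnesium sulfate heptahydrate 0.343 g; gellan gum 4.752 g; nicotinic acid 3.465 mg

Working volume: 0.33 L.
ferric citrate: 0.121 g/L × 0.33 L = 0.03993 g = 39.930 mg
magnesium sulfate heptahydrate: 1.04 g/L × 0.33 L = 0.343 g
gellan gum: 14.4 g/L × 0.33 L = 4.752 g
nicotinic acid: 10.5 mg/L × 0.33 L = 3.465 mg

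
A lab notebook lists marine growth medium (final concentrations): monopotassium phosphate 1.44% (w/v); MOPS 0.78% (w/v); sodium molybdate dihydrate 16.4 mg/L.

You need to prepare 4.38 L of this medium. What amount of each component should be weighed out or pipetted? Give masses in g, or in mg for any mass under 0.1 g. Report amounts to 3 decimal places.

Working volume: 4.38 L.
monopotassium phosphate: 1.44 g per 100 mL × 4380 mL ÷ 100 = 63.072 g
MOPS: 0.78% w/v = 7.8 g/L → 7.8 × 4.38 L = 34.164 g
sodium molybdate dihydrate: 16.4 mg/L × 4.38 L = 71.832 mg

monopotassium phosphate 63.072 g; MOPS 34.164 g; sodium molybdate dihydrate 71.832 mg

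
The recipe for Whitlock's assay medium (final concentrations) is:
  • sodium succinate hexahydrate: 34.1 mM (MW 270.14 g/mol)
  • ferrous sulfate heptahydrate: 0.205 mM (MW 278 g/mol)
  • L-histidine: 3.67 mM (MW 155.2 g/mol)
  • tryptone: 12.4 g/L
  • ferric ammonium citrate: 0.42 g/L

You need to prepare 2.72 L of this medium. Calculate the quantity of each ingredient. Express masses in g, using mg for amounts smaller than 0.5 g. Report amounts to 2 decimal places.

Scale factor relative to 1 L: 2.72.
sodium succinate hexahydrate: 34.1 mmol/L × 270.14 g/mol × 2.72 L ÷ 1000 = 25.06 g
ferrous sulfate heptahydrate: 0.205 mmol/L × 278 mg/mmol × 2.72 L = 155.01 mg
L-histidine: 3.67 mmol/L × 155.2 g/mol × 2.72 L ÷ 1000 = 1.55 g
tryptone: 12.4 g/L × 2.72 L = 33.73 g
ferric ammonium citrate: 0.42 g/L × 2.72 L = 1.14 g

sodium succinate hexahydrate 25.06 g; ferrous sulfate heptahydrate 155.01 mg; L-histidine 1.55 g; tryptone 33.73 g; ferric ammonium citrate 1.14 g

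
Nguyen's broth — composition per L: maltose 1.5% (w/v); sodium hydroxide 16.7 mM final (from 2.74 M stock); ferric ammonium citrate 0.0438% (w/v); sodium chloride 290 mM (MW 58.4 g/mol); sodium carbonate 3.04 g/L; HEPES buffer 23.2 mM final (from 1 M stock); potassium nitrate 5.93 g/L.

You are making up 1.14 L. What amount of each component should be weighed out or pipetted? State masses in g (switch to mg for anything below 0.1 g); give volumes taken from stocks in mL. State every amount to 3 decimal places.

maltose 17.100 g; sodium hydroxide 6.948 mL; ferric ammonium citrate 0.499 g; sodium chloride 19.307 g; sodium carbonate 3.466 g; HEPES buffer 26.448 mL; potassium nitrate 6.760 g

Working volume: 1.14 L.
maltose: 1.5% w/v = 15 g/L → 15 × 1.14 L = 17.100 g
sodium hydroxide: C1V1 = C2V2 → 16.7 mM × 1140 mL ÷ 2740 mM = 6.948 mL
ferric ammonium citrate: 0.0438% w/v = 0.438 g/L → 0.438 × 1.14 L = 0.499 g
sodium chloride: 290 mmol/L × 58.4 g/mol × 1.14 L ÷ 1000 = 19.307 g
sodium carbonate: 3.04 g/L × 1.14 L = 3.466 g
HEPES buffer: V = C2·V2/C1 = 23.2 mM × 1140 mL ÷ 1000 mM = 26.448 mL
potassium nitrate: 5.93 g/L × 1.14 L = 6.760 g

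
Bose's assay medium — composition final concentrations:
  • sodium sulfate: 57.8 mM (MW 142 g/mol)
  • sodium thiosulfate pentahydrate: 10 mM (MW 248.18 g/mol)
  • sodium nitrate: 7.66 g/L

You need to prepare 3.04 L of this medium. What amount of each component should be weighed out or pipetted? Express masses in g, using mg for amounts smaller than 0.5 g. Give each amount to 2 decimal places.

Scale factor relative to 1 L: 3.04.
sodium sulfate: 57.8 mmol/L × 142 g/mol × 3.04 L ÷ 1000 = 24.95 g
sodium thiosulfate pentahydrate: 10 mmol/L × 248.18 g/mol × 3.04 L ÷ 1000 = 7.54 g
sodium nitrate: 7.66 g/L × 3.04 L = 23.29 g

sodium sulfate 24.95 g; sodium thiosulfate pentahydrate 7.54 g; sodium nitrate 23.29 g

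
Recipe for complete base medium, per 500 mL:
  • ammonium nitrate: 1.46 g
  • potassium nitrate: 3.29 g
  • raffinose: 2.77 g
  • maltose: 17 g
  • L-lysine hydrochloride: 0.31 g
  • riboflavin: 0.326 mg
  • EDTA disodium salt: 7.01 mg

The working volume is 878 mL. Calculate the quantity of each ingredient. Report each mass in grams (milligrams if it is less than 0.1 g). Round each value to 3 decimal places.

ammonium nitrate 2.564 g; potassium nitrate 5.777 g; raffinose 4.864 g; maltose 29.852 g; L-lysine hydrochloride 0.544 g; riboflavin 0.572 mg; EDTA disodium salt 12.310 mg

Scale factor = 878 mL / 500 mL = 1.756.
ammonium nitrate: 1.46 g × (878 mL / 500 mL) = 2.564 g
potassium nitrate: 3.29 g × (878 mL / 500 mL) = 5.777 g
raffinose: 2.77 g × (878 mL / 500 mL) = 4.864 g
maltose: 17 g × (878 mL / 500 mL) = 29.852 g
L-lysine hydrochloride: 0.31 g × (878 mL / 500 mL) = 0.544 g
riboflavin: 0.326 mg × (878 mL / 500 mL) = 0.572 mg
EDTA disodium salt: 7.01 mg × (878 mL / 500 mL) = 12.310 mg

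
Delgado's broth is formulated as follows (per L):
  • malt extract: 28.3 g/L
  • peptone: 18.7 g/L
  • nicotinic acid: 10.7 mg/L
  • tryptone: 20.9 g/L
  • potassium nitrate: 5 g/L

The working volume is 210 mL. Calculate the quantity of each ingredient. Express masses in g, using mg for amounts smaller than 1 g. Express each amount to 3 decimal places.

malt extract 5.943 g; peptone 3.927 g; nicotinic acid 2.247 mg; tryptone 4.389 g; potassium nitrate 1.050 g

Working volume: 210 mL = 0.21 L.
malt extract: 28.3 g/L × 0.21 L = 5.943 g
peptone: 18.7 g/L × 0.21 L = 3.927 g
nicotinic acid: 10.7 mg/L × 0.21 L = 2.247 mg
tryptone: 20.9 g/L × 0.21 L = 4.389 g
potassium nitrate: 5 g/L × 0.21 L = 1.050 g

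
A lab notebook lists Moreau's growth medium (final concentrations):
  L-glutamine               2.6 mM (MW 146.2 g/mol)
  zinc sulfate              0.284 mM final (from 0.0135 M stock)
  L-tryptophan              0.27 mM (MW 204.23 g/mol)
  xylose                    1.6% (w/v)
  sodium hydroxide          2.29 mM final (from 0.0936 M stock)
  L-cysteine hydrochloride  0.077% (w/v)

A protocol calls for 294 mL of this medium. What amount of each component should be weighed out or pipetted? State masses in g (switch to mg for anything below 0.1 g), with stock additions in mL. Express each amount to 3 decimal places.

Target volume = 294 mL = 0.294 L.
L-glutamine: 2.6 mmol/L × 146.2 g/mol × 0.294 L ÷ 1000 = 0.112 g
zinc sulfate: dilute stock: 0.284 mM × 294 mL ÷ 13.5 mM = 6.185 mL
L-tryptophan: 0.27 mmol/L × 204.23 mg/mmol × 0.294 L = 16.212 mg
xylose: 1.6 g per 100 mL × 294 mL ÷ 100 = 4.704 g
sodium hydroxide: C1V1 = C2V2 → 2.29 mM × 294 mL ÷ 93.6 mM = 7.193 mL
L-cysteine hydrochloride: 0.077 g per 100 mL × 294 mL ÷ 100 = 0.226 g

L-glutamine 0.112 g; zinc sulfate 6.185 mL; L-tryptophan 16.212 mg; xylose 4.704 g; sodium hydroxide 7.193 mL; L-cysteine hydrochloride 0.226 g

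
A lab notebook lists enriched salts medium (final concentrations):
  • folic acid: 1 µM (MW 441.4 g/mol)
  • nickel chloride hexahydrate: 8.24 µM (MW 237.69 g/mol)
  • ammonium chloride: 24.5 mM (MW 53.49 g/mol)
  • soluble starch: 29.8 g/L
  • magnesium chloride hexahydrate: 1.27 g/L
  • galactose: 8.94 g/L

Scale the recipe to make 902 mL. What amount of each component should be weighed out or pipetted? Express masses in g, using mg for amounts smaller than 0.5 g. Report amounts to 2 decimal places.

Working volume: 902 mL = 0.902 L.
folic acid: 1 µmol/L × 441.4 g/mol × 0.902 L ÷ 1000 = 0.40 mg
nickel chloride hexahydrate: 8.24 µmol/L × 237.69 g/mol × 0.902 L ÷ 1000 = 1.77 mg
ammonium chloride: 24.5 mmol/L × 53.49 g/mol × 0.902 L ÷ 1000 = 1.18 g
soluble starch: 29.8 g/L × 0.902 L = 26.88 g
magnesium chloride hexahydrate: 1.27 g/L × 0.902 L = 1.15 g
galactose: 8.94 g/L × 0.902 L = 8.06 g

folic acid 0.40 mg; nickel chloride hexahydrate 1.77 mg; ammonium chloride 1.18 g; soluble starch 26.88 g; magnesium chloride hexahydrate 1.15 g; galactose 8.06 g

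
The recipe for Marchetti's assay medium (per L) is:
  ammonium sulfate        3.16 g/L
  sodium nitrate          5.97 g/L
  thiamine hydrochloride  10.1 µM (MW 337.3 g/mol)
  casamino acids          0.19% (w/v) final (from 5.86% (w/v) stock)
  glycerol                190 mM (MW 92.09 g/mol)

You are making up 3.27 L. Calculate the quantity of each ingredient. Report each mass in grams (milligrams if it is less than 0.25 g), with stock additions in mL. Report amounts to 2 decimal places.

Scale factor relative to 1 L: 3.27.
ammonium sulfate: 3.16 g/L × 3.27 L = 10.33 g
sodium nitrate: 5.97 g/L × 3.27 L = 19.52 g
thiamine hydrochloride: 10.1 µmol/L × 337.3 g/mol × 3.27 L ÷ 1000 = 11.14 mg
casamino acids: dilute stock: 0.19% ÷ 5.86% × 3270 mL = 106.02 mL
glycerol: 190 mmol/L × 92.09 g/mol × 3.27 L ÷ 1000 = 57.22 g

ammonium sulfate 10.33 g; sodium nitrate 19.52 g; thiamine hydrochloride 11.14 mg; casamino acids 106.02 mL; glycerol 57.22 g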